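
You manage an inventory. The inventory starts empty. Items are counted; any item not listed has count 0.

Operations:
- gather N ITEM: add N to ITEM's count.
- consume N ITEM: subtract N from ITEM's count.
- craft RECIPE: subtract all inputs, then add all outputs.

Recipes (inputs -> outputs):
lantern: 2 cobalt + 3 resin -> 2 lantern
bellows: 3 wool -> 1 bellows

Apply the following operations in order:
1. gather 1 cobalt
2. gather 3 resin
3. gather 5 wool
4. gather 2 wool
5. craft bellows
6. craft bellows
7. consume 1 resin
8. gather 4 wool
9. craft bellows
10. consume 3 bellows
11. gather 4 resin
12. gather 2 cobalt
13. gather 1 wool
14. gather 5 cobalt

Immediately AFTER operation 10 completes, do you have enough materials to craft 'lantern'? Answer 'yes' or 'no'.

Answer: no

Derivation:
After 1 (gather 1 cobalt): cobalt=1
After 2 (gather 3 resin): cobalt=1 resin=3
After 3 (gather 5 wool): cobalt=1 resin=3 wool=5
After 4 (gather 2 wool): cobalt=1 resin=3 wool=7
After 5 (craft bellows): bellows=1 cobalt=1 resin=3 wool=4
After 6 (craft bellows): bellows=2 cobalt=1 resin=3 wool=1
After 7 (consume 1 resin): bellows=2 cobalt=1 resin=2 wool=1
After 8 (gather 4 wool): bellows=2 cobalt=1 resin=2 wool=5
After 9 (craft bellows): bellows=3 cobalt=1 resin=2 wool=2
After 10 (consume 3 bellows): cobalt=1 resin=2 wool=2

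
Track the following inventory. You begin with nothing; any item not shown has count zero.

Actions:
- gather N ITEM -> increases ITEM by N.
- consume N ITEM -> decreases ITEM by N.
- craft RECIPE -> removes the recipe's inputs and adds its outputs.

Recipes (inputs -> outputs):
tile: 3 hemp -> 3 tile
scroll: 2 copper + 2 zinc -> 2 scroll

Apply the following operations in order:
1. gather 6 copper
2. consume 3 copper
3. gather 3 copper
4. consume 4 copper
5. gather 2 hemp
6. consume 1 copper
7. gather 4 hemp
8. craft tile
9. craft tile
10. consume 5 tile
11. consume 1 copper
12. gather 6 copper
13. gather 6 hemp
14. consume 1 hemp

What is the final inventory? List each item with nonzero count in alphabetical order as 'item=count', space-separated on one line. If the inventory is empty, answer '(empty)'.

Answer: copper=6 hemp=5 tile=1

Derivation:
After 1 (gather 6 copper): copper=6
After 2 (consume 3 copper): copper=3
After 3 (gather 3 copper): copper=6
After 4 (consume 4 copper): copper=2
After 5 (gather 2 hemp): copper=2 hemp=2
After 6 (consume 1 copper): copper=1 hemp=2
After 7 (gather 4 hemp): copper=1 hemp=6
After 8 (craft tile): copper=1 hemp=3 tile=3
After 9 (craft tile): copper=1 tile=6
After 10 (consume 5 tile): copper=1 tile=1
After 11 (consume 1 copper): tile=1
After 12 (gather 6 copper): copper=6 tile=1
After 13 (gather 6 hemp): copper=6 hemp=6 tile=1
After 14 (consume 1 hemp): copper=6 hemp=5 tile=1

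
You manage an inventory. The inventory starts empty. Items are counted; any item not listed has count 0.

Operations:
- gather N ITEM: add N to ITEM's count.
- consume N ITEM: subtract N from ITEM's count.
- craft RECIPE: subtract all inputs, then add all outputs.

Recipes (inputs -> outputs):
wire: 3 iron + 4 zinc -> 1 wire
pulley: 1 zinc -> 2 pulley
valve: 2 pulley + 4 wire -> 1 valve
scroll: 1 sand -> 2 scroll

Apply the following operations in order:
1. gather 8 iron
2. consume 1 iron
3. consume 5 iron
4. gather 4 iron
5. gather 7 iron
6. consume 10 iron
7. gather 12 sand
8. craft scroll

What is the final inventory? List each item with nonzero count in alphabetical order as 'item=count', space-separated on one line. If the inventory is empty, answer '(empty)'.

Answer: iron=3 sand=11 scroll=2

Derivation:
After 1 (gather 8 iron): iron=8
After 2 (consume 1 iron): iron=7
After 3 (consume 5 iron): iron=2
After 4 (gather 4 iron): iron=6
After 5 (gather 7 iron): iron=13
After 6 (consume 10 iron): iron=3
After 7 (gather 12 sand): iron=3 sand=12
After 8 (craft scroll): iron=3 sand=11 scroll=2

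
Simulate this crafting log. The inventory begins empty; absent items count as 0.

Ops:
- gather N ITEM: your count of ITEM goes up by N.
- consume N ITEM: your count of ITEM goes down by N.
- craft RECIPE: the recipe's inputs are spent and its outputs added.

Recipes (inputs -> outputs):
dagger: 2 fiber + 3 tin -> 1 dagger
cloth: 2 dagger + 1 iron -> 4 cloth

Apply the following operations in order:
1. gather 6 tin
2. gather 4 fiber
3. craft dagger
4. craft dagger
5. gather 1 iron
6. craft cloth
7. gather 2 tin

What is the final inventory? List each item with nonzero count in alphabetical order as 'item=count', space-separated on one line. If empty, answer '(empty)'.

Answer: cloth=4 tin=2

Derivation:
After 1 (gather 6 tin): tin=6
After 2 (gather 4 fiber): fiber=4 tin=6
After 3 (craft dagger): dagger=1 fiber=2 tin=3
After 4 (craft dagger): dagger=2
After 5 (gather 1 iron): dagger=2 iron=1
After 6 (craft cloth): cloth=4
After 7 (gather 2 tin): cloth=4 tin=2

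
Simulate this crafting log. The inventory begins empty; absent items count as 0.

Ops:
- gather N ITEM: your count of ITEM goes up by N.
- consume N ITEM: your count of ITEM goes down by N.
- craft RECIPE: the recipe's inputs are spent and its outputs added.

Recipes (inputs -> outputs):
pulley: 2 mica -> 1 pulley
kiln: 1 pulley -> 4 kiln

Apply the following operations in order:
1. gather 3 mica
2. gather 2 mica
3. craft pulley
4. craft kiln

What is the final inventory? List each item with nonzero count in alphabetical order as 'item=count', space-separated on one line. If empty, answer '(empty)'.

After 1 (gather 3 mica): mica=3
After 2 (gather 2 mica): mica=5
After 3 (craft pulley): mica=3 pulley=1
After 4 (craft kiln): kiln=4 mica=3

Answer: kiln=4 mica=3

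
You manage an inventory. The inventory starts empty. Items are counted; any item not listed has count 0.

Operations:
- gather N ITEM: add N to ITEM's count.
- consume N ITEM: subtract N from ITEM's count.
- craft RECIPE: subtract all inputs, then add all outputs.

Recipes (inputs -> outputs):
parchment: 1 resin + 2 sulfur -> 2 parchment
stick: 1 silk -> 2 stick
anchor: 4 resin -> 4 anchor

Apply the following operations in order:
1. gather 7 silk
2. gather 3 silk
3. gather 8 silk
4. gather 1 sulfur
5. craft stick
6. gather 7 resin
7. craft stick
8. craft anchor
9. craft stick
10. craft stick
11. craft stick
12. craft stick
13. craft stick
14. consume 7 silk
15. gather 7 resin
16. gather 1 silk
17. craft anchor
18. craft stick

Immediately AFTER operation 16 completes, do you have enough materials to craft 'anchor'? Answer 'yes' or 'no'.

After 1 (gather 7 silk): silk=7
After 2 (gather 3 silk): silk=10
After 3 (gather 8 silk): silk=18
After 4 (gather 1 sulfur): silk=18 sulfur=1
After 5 (craft stick): silk=17 stick=2 sulfur=1
After 6 (gather 7 resin): resin=7 silk=17 stick=2 sulfur=1
After 7 (craft stick): resin=7 silk=16 stick=4 sulfur=1
After 8 (craft anchor): anchor=4 resin=3 silk=16 stick=4 sulfur=1
After 9 (craft stick): anchor=4 resin=3 silk=15 stick=6 sulfur=1
After 10 (craft stick): anchor=4 resin=3 silk=14 stick=8 sulfur=1
After 11 (craft stick): anchor=4 resin=3 silk=13 stick=10 sulfur=1
After 12 (craft stick): anchor=4 resin=3 silk=12 stick=12 sulfur=1
After 13 (craft stick): anchor=4 resin=3 silk=11 stick=14 sulfur=1
After 14 (consume 7 silk): anchor=4 resin=3 silk=4 stick=14 sulfur=1
After 15 (gather 7 resin): anchor=4 resin=10 silk=4 stick=14 sulfur=1
After 16 (gather 1 silk): anchor=4 resin=10 silk=5 stick=14 sulfur=1

Answer: yes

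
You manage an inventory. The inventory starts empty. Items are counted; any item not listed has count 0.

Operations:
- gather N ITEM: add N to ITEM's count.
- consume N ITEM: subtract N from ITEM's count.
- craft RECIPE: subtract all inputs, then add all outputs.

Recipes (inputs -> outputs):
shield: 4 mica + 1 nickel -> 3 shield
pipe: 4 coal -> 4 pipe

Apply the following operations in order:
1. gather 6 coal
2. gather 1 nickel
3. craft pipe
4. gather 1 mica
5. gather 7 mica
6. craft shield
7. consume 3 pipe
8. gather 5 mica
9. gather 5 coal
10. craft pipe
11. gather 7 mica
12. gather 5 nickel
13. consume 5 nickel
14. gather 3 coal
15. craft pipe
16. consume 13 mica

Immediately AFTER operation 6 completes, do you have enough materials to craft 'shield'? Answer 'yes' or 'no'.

Answer: no

Derivation:
After 1 (gather 6 coal): coal=6
After 2 (gather 1 nickel): coal=6 nickel=1
After 3 (craft pipe): coal=2 nickel=1 pipe=4
After 4 (gather 1 mica): coal=2 mica=1 nickel=1 pipe=4
After 5 (gather 7 mica): coal=2 mica=8 nickel=1 pipe=4
After 6 (craft shield): coal=2 mica=4 pipe=4 shield=3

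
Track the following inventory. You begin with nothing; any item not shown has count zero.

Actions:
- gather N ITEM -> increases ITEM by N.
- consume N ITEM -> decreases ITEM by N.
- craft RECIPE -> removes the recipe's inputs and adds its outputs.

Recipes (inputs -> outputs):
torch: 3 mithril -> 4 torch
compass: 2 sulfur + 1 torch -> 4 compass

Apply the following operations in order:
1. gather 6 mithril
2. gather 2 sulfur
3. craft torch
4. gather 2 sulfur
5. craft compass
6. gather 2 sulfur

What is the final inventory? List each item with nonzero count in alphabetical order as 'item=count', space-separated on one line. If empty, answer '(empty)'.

Answer: compass=4 mithril=3 sulfur=4 torch=3

Derivation:
After 1 (gather 6 mithril): mithril=6
After 2 (gather 2 sulfur): mithril=6 sulfur=2
After 3 (craft torch): mithril=3 sulfur=2 torch=4
After 4 (gather 2 sulfur): mithril=3 sulfur=4 torch=4
After 5 (craft compass): compass=4 mithril=3 sulfur=2 torch=3
After 6 (gather 2 sulfur): compass=4 mithril=3 sulfur=4 torch=3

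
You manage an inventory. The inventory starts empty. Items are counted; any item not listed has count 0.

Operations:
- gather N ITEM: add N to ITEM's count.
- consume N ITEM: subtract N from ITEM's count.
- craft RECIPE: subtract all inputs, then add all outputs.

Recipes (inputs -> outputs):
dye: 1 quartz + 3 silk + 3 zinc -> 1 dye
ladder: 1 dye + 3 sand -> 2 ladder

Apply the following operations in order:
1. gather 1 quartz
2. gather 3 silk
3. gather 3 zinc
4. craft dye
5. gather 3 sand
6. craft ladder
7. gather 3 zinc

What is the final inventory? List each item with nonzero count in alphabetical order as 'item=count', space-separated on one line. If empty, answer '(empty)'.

After 1 (gather 1 quartz): quartz=1
After 2 (gather 3 silk): quartz=1 silk=3
After 3 (gather 3 zinc): quartz=1 silk=3 zinc=3
After 4 (craft dye): dye=1
After 5 (gather 3 sand): dye=1 sand=3
After 6 (craft ladder): ladder=2
After 7 (gather 3 zinc): ladder=2 zinc=3

Answer: ladder=2 zinc=3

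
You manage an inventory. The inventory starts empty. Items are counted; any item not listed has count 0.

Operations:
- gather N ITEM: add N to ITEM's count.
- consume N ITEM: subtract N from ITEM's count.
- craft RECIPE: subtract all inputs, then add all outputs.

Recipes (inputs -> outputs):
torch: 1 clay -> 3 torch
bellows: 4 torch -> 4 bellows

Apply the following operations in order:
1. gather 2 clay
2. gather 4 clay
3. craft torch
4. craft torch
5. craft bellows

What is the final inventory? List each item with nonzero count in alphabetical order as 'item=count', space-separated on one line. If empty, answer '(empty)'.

Answer: bellows=4 clay=4 torch=2

Derivation:
After 1 (gather 2 clay): clay=2
After 2 (gather 4 clay): clay=6
After 3 (craft torch): clay=5 torch=3
After 4 (craft torch): clay=4 torch=6
After 5 (craft bellows): bellows=4 clay=4 torch=2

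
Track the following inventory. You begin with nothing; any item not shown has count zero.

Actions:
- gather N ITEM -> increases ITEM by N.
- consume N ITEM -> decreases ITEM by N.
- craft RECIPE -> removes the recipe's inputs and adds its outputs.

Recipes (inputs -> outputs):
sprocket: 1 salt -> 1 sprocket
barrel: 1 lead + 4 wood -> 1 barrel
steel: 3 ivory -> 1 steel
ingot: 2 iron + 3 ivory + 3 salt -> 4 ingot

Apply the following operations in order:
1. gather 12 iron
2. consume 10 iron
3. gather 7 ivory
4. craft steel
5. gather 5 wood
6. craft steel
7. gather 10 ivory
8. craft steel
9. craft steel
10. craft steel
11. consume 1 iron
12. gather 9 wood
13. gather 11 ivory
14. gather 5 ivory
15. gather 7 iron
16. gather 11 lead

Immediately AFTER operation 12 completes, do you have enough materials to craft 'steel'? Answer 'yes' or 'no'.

Answer: no

Derivation:
After 1 (gather 12 iron): iron=12
After 2 (consume 10 iron): iron=2
After 3 (gather 7 ivory): iron=2 ivory=7
After 4 (craft steel): iron=2 ivory=4 steel=1
After 5 (gather 5 wood): iron=2 ivory=4 steel=1 wood=5
After 6 (craft steel): iron=2 ivory=1 steel=2 wood=5
After 7 (gather 10 ivory): iron=2 ivory=11 steel=2 wood=5
After 8 (craft steel): iron=2 ivory=8 steel=3 wood=5
After 9 (craft steel): iron=2 ivory=5 steel=4 wood=5
After 10 (craft steel): iron=2 ivory=2 steel=5 wood=5
After 11 (consume 1 iron): iron=1 ivory=2 steel=5 wood=5
After 12 (gather 9 wood): iron=1 ivory=2 steel=5 wood=14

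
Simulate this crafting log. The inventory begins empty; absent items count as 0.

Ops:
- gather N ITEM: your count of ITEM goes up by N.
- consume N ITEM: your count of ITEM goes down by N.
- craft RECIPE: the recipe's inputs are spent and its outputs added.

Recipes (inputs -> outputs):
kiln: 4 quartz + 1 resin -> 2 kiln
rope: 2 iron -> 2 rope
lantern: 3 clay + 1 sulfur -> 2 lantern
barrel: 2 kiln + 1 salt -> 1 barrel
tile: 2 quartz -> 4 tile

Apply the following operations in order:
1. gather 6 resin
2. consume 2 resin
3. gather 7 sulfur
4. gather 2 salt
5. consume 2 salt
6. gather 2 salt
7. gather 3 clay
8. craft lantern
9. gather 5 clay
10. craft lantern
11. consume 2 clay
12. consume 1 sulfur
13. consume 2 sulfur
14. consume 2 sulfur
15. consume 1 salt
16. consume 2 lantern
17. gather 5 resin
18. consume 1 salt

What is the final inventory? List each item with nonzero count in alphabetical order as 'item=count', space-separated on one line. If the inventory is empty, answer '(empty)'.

Answer: lantern=2 resin=9

Derivation:
After 1 (gather 6 resin): resin=6
After 2 (consume 2 resin): resin=4
After 3 (gather 7 sulfur): resin=4 sulfur=7
After 4 (gather 2 salt): resin=4 salt=2 sulfur=7
After 5 (consume 2 salt): resin=4 sulfur=7
After 6 (gather 2 salt): resin=4 salt=2 sulfur=7
After 7 (gather 3 clay): clay=3 resin=4 salt=2 sulfur=7
After 8 (craft lantern): lantern=2 resin=4 salt=2 sulfur=6
After 9 (gather 5 clay): clay=5 lantern=2 resin=4 salt=2 sulfur=6
After 10 (craft lantern): clay=2 lantern=4 resin=4 salt=2 sulfur=5
After 11 (consume 2 clay): lantern=4 resin=4 salt=2 sulfur=5
After 12 (consume 1 sulfur): lantern=4 resin=4 salt=2 sulfur=4
After 13 (consume 2 sulfur): lantern=4 resin=4 salt=2 sulfur=2
After 14 (consume 2 sulfur): lantern=4 resin=4 salt=2
After 15 (consume 1 salt): lantern=4 resin=4 salt=1
After 16 (consume 2 lantern): lantern=2 resin=4 salt=1
After 17 (gather 5 resin): lantern=2 resin=9 salt=1
After 18 (consume 1 salt): lantern=2 resin=9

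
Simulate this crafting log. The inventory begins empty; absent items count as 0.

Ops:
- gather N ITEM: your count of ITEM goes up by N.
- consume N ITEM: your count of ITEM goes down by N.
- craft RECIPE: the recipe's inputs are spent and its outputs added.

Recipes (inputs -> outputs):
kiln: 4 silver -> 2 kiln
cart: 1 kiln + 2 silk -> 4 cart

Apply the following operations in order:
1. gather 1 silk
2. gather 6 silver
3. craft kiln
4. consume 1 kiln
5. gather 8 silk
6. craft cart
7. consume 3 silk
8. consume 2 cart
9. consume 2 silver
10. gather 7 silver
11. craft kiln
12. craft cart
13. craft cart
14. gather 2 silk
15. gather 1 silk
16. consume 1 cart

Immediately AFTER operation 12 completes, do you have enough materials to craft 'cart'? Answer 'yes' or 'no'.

Answer: yes

Derivation:
After 1 (gather 1 silk): silk=1
After 2 (gather 6 silver): silk=1 silver=6
After 3 (craft kiln): kiln=2 silk=1 silver=2
After 4 (consume 1 kiln): kiln=1 silk=1 silver=2
After 5 (gather 8 silk): kiln=1 silk=9 silver=2
After 6 (craft cart): cart=4 silk=7 silver=2
After 7 (consume 3 silk): cart=4 silk=4 silver=2
After 8 (consume 2 cart): cart=2 silk=4 silver=2
After 9 (consume 2 silver): cart=2 silk=4
After 10 (gather 7 silver): cart=2 silk=4 silver=7
After 11 (craft kiln): cart=2 kiln=2 silk=4 silver=3
After 12 (craft cart): cart=6 kiln=1 silk=2 silver=3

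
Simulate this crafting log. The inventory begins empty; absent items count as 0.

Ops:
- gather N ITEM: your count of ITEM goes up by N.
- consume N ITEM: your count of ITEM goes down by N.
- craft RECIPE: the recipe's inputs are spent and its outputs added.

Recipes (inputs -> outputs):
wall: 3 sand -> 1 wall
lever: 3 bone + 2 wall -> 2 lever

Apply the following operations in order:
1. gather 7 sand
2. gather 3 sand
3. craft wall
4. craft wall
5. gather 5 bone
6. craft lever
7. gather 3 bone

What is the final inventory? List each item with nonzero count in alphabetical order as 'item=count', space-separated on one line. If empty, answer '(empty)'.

After 1 (gather 7 sand): sand=7
After 2 (gather 3 sand): sand=10
After 3 (craft wall): sand=7 wall=1
After 4 (craft wall): sand=4 wall=2
After 5 (gather 5 bone): bone=5 sand=4 wall=2
After 6 (craft lever): bone=2 lever=2 sand=4
After 7 (gather 3 bone): bone=5 lever=2 sand=4

Answer: bone=5 lever=2 sand=4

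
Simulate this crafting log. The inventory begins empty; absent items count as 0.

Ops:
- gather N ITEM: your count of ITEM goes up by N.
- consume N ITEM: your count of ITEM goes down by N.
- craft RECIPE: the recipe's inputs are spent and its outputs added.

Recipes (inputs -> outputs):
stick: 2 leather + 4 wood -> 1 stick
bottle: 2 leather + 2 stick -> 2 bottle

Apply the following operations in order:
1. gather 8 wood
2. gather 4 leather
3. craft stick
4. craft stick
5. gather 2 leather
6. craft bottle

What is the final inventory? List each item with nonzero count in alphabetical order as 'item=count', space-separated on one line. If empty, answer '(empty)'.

After 1 (gather 8 wood): wood=8
After 2 (gather 4 leather): leather=4 wood=8
After 3 (craft stick): leather=2 stick=1 wood=4
After 4 (craft stick): stick=2
After 5 (gather 2 leather): leather=2 stick=2
After 6 (craft bottle): bottle=2

Answer: bottle=2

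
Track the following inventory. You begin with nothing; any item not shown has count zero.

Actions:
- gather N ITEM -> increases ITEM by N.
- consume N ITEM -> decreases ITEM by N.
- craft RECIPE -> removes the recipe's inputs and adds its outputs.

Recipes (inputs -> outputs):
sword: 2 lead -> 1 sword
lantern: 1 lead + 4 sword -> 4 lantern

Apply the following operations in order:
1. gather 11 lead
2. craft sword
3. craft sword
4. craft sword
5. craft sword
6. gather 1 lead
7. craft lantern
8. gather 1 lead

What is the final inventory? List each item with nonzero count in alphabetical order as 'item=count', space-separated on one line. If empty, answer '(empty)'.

Answer: lantern=4 lead=4

Derivation:
After 1 (gather 11 lead): lead=11
After 2 (craft sword): lead=9 sword=1
After 3 (craft sword): lead=7 sword=2
After 4 (craft sword): lead=5 sword=3
After 5 (craft sword): lead=3 sword=4
After 6 (gather 1 lead): lead=4 sword=4
After 7 (craft lantern): lantern=4 lead=3
After 8 (gather 1 lead): lantern=4 lead=4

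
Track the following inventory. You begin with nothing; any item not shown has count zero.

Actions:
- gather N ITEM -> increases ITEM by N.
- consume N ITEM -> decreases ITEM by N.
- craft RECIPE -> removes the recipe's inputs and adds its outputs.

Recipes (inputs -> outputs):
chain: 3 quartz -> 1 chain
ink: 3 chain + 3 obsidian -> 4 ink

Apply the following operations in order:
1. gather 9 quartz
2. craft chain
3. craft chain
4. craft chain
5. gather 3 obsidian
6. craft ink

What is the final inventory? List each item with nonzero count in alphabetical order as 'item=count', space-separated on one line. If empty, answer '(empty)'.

After 1 (gather 9 quartz): quartz=9
After 2 (craft chain): chain=1 quartz=6
After 3 (craft chain): chain=2 quartz=3
After 4 (craft chain): chain=3
After 5 (gather 3 obsidian): chain=3 obsidian=3
After 6 (craft ink): ink=4

Answer: ink=4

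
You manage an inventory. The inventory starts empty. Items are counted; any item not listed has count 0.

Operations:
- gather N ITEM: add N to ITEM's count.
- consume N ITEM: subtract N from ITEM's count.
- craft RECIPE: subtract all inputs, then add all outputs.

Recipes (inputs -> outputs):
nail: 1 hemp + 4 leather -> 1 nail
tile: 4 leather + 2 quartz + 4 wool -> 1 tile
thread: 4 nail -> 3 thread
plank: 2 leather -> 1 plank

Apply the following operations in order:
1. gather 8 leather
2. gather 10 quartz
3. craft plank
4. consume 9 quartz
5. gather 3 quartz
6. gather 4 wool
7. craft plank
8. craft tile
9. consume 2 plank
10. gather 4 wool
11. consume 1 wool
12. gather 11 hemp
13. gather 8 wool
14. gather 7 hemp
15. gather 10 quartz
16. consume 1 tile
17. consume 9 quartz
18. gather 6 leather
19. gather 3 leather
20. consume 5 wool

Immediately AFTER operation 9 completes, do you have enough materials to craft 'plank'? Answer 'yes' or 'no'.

After 1 (gather 8 leather): leather=8
After 2 (gather 10 quartz): leather=8 quartz=10
After 3 (craft plank): leather=6 plank=1 quartz=10
After 4 (consume 9 quartz): leather=6 plank=1 quartz=1
After 5 (gather 3 quartz): leather=6 plank=1 quartz=4
After 6 (gather 4 wool): leather=6 plank=1 quartz=4 wool=4
After 7 (craft plank): leather=4 plank=2 quartz=4 wool=4
After 8 (craft tile): plank=2 quartz=2 tile=1
After 9 (consume 2 plank): quartz=2 tile=1

Answer: no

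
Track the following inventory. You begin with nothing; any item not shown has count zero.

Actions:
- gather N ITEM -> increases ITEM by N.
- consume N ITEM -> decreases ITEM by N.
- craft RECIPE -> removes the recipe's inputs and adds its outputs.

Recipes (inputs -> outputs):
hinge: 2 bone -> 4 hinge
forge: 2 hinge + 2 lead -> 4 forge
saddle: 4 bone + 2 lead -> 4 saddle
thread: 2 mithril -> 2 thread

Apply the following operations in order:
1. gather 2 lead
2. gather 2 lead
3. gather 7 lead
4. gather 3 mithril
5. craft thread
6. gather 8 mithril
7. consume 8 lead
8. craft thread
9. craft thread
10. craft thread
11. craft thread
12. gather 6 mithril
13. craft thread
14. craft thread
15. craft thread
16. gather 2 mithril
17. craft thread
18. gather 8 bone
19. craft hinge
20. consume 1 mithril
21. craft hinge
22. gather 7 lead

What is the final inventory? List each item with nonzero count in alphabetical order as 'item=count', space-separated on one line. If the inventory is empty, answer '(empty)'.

After 1 (gather 2 lead): lead=2
After 2 (gather 2 lead): lead=4
After 3 (gather 7 lead): lead=11
After 4 (gather 3 mithril): lead=11 mithril=3
After 5 (craft thread): lead=11 mithril=1 thread=2
After 6 (gather 8 mithril): lead=11 mithril=9 thread=2
After 7 (consume 8 lead): lead=3 mithril=9 thread=2
After 8 (craft thread): lead=3 mithril=7 thread=4
After 9 (craft thread): lead=3 mithril=5 thread=6
After 10 (craft thread): lead=3 mithril=3 thread=8
After 11 (craft thread): lead=3 mithril=1 thread=10
After 12 (gather 6 mithril): lead=3 mithril=7 thread=10
After 13 (craft thread): lead=3 mithril=5 thread=12
After 14 (craft thread): lead=3 mithril=3 thread=14
After 15 (craft thread): lead=3 mithril=1 thread=16
After 16 (gather 2 mithril): lead=3 mithril=3 thread=16
After 17 (craft thread): lead=3 mithril=1 thread=18
After 18 (gather 8 bone): bone=8 lead=3 mithril=1 thread=18
After 19 (craft hinge): bone=6 hinge=4 lead=3 mithril=1 thread=18
After 20 (consume 1 mithril): bone=6 hinge=4 lead=3 thread=18
After 21 (craft hinge): bone=4 hinge=8 lead=3 thread=18
After 22 (gather 7 lead): bone=4 hinge=8 lead=10 thread=18

Answer: bone=4 hinge=8 lead=10 thread=18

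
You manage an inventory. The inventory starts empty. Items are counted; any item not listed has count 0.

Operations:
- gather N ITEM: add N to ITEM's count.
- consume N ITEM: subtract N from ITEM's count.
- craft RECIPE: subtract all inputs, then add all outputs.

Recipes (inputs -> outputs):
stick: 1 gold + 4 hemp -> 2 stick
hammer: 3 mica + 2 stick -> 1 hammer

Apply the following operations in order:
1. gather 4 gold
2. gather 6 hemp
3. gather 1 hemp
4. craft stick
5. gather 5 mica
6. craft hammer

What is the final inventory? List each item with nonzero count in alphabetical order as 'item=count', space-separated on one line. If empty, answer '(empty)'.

After 1 (gather 4 gold): gold=4
After 2 (gather 6 hemp): gold=4 hemp=6
After 3 (gather 1 hemp): gold=4 hemp=7
After 4 (craft stick): gold=3 hemp=3 stick=2
After 5 (gather 5 mica): gold=3 hemp=3 mica=5 stick=2
After 6 (craft hammer): gold=3 hammer=1 hemp=3 mica=2

Answer: gold=3 hammer=1 hemp=3 mica=2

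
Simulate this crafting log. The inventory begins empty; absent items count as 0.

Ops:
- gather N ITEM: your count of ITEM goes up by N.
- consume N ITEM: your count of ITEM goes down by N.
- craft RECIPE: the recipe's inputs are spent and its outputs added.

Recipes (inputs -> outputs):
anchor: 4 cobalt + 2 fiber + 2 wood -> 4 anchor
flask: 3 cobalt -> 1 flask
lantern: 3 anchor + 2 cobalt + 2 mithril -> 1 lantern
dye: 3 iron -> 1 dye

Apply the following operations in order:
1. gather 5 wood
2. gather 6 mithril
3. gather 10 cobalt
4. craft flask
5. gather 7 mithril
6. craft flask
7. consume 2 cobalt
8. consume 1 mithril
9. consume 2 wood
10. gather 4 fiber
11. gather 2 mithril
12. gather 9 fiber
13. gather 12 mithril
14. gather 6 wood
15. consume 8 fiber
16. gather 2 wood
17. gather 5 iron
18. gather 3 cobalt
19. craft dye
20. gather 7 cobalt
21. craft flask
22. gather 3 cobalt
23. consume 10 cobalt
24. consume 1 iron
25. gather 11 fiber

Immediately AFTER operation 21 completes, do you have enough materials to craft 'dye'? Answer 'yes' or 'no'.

After 1 (gather 5 wood): wood=5
After 2 (gather 6 mithril): mithril=6 wood=5
After 3 (gather 10 cobalt): cobalt=10 mithril=6 wood=5
After 4 (craft flask): cobalt=7 flask=1 mithril=6 wood=5
After 5 (gather 7 mithril): cobalt=7 flask=1 mithril=13 wood=5
After 6 (craft flask): cobalt=4 flask=2 mithril=13 wood=5
After 7 (consume 2 cobalt): cobalt=2 flask=2 mithril=13 wood=5
After 8 (consume 1 mithril): cobalt=2 flask=2 mithril=12 wood=5
After 9 (consume 2 wood): cobalt=2 flask=2 mithril=12 wood=3
After 10 (gather 4 fiber): cobalt=2 fiber=4 flask=2 mithril=12 wood=3
After 11 (gather 2 mithril): cobalt=2 fiber=4 flask=2 mithril=14 wood=3
After 12 (gather 9 fiber): cobalt=2 fiber=13 flask=2 mithril=14 wood=3
After 13 (gather 12 mithril): cobalt=2 fiber=13 flask=2 mithril=26 wood=3
After 14 (gather 6 wood): cobalt=2 fiber=13 flask=2 mithril=26 wood=9
After 15 (consume 8 fiber): cobalt=2 fiber=5 flask=2 mithril=26 wood=9
After 16 (gather 2 wood): cobalt=2 fiber=5 flask=2 mithril=26 wood=11
After 17 (gather 5 iron): cobalt=2 fiber=5 flask=2 iron=5 mithril=26 wood=11
After 18 (gather 3 cobalt): cobalt=5 fiber=5 flask=2 iron=5 mithril=26 wood=11
After 19 (craft dye): cobalt=5 dye=1 fiber=5 flask=2 iron=2 mithril=26 wood=11
After 20 (gather 7 cobalt): cobalt=12 dye=1 fiber=5 flask=2 iron=2 mithril=26 wood=11
After 21 (craft flask): cobalt=9 dye=1 fiber=5 flask=3 iron=2 mithril=26 wood=11

Answer: no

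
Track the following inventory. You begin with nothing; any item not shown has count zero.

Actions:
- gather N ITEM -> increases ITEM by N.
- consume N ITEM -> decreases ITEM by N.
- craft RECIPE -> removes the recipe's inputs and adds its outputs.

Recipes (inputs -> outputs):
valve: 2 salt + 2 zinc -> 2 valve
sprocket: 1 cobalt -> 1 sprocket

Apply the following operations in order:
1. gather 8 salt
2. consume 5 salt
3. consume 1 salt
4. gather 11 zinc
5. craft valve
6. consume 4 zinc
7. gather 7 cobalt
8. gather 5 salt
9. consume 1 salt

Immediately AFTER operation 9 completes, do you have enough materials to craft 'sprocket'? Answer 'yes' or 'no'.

Answer: yes

Derivation:
After 1 (gather 8 salt): salt=8
After 2 (consume 5 salt): salt=3
After 3 (consume 1 salt): salt=2
After 4 (gather 11 zinc): salt=2 zinc=11
After 5 (craft valve): valve=2 zinc=9
After 6 (consume 4 zinc): valve=2 zinc=5
After 7 (gather 7 cobalt): cobalt=7 valve=2 zinc=5
After 8 (gather 5 salt): cobalt=7 salt=5 valve=2 zinc=5
After 9 (consume 1 salt): cobalt=7 salt=4 valve=2 zinc=5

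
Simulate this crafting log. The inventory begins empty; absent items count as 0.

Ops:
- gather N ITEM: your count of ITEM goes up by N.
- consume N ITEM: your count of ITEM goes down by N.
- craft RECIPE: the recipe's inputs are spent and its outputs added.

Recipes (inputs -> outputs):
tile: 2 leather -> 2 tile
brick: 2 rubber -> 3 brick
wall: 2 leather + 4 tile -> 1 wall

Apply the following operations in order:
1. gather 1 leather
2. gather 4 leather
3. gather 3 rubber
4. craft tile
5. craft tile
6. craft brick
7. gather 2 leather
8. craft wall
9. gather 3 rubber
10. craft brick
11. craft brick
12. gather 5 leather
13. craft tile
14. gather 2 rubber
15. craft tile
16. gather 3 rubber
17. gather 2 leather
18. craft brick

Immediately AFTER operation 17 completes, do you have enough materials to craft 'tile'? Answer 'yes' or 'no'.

After 1 (gather 1 leather): leather=1
After 2 (gather 4 leather): leather=5
After 3 (gather 3 rubber): leather=5 rubber=3
After 4 (craft tile): leather=3 rubber=3 tile=2
After 5 (craft tile): leather=1 rubber=3 tile=4
After 6 (craft brick): brick=3 leather=1 rubber=1 tile=4
After 7 (gather 2 leather): brick=3 leather=3 rubber=1 tile=4
After 8 (craft wall): brick=3 leather=1 rubber=1 wall=1
After 9 (gather 3 rubber): brick=3 leather=1 rubber=4 wall=1
After 10 (craft brick): brick=6 leather=1 rubber=2 wall=1
After 11 (craft brick): brick=9 leather=1 wall=1
After 12 (gather 5 leather): brick=9 leather=6 wall=1
After 13 (craft tile): brick=9 leather=4 tile=2 wall=1
After 14 (gather 2 rubber): brick=9 leather=4 rubber=2 tile=2 wall=1
After 15 (craft tile): brick=9 leather=2 rubber=2 tile=4 wall=1
After 16 (gather 3 rubber): brick=9 leather=2 rubber=5 tile=4 wall=1
After 17 (gather 2 leather): brick=9 leather=4 rubber=5 tile=4 wall=1

Answer: yes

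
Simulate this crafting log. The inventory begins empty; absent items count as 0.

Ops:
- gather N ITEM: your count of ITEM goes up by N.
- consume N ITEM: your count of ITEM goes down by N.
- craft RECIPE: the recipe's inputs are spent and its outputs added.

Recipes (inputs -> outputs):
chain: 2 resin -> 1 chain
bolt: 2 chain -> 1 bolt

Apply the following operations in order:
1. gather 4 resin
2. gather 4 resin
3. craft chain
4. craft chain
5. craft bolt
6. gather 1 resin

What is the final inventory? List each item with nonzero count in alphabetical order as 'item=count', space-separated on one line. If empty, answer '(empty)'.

Answer: bolt=1 resin=5

Derivation:
After 1 (gather 4 resin): resin=4
After 2 (gather 4 resin): resin=8
After 3 (craft chain): chain=1 resin=6
After 4 (craft chain): chain=2 resin=4
After 5 (craft bolt): bolt=1 resin=4
After 6 (gather 1 resin): bolt=1 resin=5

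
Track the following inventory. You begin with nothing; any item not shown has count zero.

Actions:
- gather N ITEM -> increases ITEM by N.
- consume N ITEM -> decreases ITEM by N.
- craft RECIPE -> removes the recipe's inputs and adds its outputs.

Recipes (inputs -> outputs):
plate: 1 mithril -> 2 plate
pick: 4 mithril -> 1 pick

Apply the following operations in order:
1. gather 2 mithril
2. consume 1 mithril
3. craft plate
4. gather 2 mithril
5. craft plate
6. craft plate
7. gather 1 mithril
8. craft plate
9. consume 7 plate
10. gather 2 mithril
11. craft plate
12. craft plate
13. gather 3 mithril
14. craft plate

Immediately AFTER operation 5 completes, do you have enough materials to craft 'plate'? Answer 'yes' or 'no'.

After 1 (gather 2 mithril): mithril=2
After 2 (consume 1 mithril): mithril=1
After 3 (craft plate): plate=2
After 4 (gather 2 mithril): mithril=2 plate=2
After 5 (craft plate): mithril=1 plate=4

Answer: yes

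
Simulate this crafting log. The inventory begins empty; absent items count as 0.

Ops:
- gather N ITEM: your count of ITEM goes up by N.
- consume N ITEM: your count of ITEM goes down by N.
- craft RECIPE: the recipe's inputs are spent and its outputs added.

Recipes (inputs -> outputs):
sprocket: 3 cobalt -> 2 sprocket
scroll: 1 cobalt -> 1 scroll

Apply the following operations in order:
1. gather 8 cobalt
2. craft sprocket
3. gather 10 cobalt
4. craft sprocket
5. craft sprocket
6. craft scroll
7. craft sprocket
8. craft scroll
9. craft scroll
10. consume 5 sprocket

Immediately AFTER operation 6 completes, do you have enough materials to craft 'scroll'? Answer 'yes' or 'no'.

After 1 (gather 8 cobalt): cobalt=8
After 2 (craft sprocket): cobalt=5 sprocket=2
After 3 (gather 10 cobalt): cobalt=15 sprocket=2
After 4 (craft sprocket): cobalt=12 sprocket=4
After 5 (craft sprocket): cobalt=9 sprocket=6
After 6 (craft scroll): cobalt=8 scroll=1 sprocket=6

Answer: yes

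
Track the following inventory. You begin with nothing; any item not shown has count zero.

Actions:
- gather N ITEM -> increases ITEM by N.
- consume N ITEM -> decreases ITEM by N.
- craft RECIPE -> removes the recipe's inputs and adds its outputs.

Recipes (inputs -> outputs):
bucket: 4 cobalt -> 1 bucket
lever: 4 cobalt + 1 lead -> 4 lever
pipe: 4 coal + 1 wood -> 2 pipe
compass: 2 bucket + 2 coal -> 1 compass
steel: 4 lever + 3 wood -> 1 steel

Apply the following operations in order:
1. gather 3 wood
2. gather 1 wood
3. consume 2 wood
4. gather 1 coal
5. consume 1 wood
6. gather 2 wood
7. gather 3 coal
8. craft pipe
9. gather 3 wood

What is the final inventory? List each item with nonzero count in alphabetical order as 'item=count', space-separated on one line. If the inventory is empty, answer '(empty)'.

After 1 (gather 3 wood): wood=3
After 2 (gather 1 wood): wood=4
After 3 (consume 2 wood): wood=2
After 4 (gather 1 coal): coal=1 wood=2
After 5 (consume 1 wood): coal=1 wood=1
After 6 (gather 2 wood): coal=1 wood=3
After 7 (gather 3 coal): coal=4 wood=3
After 8 (craft pipe): pipe=2 wood=2
After 9 (gather 3 wood): pipe=2 wood=5

Answer: pipe=2 wood=5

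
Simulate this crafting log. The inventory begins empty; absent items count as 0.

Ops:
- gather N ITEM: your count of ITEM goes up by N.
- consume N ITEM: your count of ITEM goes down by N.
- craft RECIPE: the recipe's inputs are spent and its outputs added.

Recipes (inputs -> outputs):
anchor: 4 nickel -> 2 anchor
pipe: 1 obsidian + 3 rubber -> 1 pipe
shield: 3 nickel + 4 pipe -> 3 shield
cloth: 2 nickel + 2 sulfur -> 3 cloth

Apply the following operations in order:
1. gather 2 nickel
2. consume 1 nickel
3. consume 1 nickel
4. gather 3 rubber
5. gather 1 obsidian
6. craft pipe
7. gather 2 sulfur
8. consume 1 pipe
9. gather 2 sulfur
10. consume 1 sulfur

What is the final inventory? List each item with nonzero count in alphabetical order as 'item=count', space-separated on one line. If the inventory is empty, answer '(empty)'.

Answer: sulfur=3

Derivation:
After 1 (gather 2 nickel): nickel=2
After 2 (consume 1 nickel): nickel=1
After 3 (consume 1 nickel): (empty)
After 4 (gather 3 rubber): rubber=3
After 5 (gather 1 obsidian): obsidian=1 rubber=3
After 6 (craft pipe): pipe=1
After 7 (gather 2 sulfur): pipe=1 sulfur=2
After 8 (consume 1 pipe): sulfur=2
After 9 (gather 2 sulfur): sulfur=4
After 10 (consume 1 sulfur): sulfur=3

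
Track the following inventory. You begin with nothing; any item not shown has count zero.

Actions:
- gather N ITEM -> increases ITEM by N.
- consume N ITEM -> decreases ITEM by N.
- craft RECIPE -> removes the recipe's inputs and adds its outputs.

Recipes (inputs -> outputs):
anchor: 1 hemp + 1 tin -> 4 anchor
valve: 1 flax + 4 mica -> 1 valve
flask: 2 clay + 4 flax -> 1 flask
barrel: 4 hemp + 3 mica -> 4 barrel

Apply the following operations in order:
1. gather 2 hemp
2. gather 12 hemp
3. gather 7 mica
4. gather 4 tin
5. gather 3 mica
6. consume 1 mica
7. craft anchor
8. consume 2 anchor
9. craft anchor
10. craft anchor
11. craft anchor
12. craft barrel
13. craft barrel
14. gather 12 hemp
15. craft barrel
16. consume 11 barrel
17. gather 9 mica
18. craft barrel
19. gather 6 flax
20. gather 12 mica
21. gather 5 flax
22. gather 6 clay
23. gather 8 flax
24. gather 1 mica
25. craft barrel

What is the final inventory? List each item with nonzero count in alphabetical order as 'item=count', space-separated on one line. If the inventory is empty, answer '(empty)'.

Answer: anchor=14 barrel=9 clay=6 flax=19 hemp=2 mica=16

Derivation:
After 1 (gather 2 hemp): hemp=2
After 2 (gather 12 hemp): hemp=14
After 3 (gather 7 mica): hemp=14 mica=7
After 4 (gather 4 tin): hemp=14 mica=7 tin=4
After 5 (gather 3 mica): hemp=14 mica=10 tin=4
After 6 (consume 1 mica): hemp=14 mica=9 tin=4
After 7 (craft anchor): anchor=4 hemp=13 mica=9 tin=3
After 8 (consume 2 anchor): anchor=2 hemp=13 mica=9 tin=3
After 9 (craft anchor): anchor=6 hemp=12 mica=9 tin=2
After 10 (craft anchor): anchor=10 hemp=11 mica=9 tin=1
After 11 (craft anchor): anchor=14 hemp=10 mica=9
After 12 (craft barrel): anchor=14 barrel=4 hemp=6 mica=6
After 13 (craft barrel): anchor=14 barrel=8 hemp=2 mica=3
After 14 (gather 12 hemp): anchor=14 barrel=8 hemp=14 mica=3
After 15 (craft barrel): anchor=14 barrel=12 hemp=10
After 16 (consume 11 barrel): anchor=14 barrel=1 hemp=10
After 17 (gather 9 mica): anchor=14 barrel=1 hemp=10 mica=9
After 18 (craft barrel): anchor=14 barrel=5 hemp=6 mica=6
After 19 (gather 6 flax): anchor=14 barrel=5 flax=6 hemp=6 mica=6
After 20 (gather 12 mica): anchor=14 barrel=5 flax=6 hemp=6 mica=18
After 21 (gather 5 flax): anchor=14 barrel=5 flax=11 hemp=6 mica=18
After 22 (gather 6 clay): anchor=14 barrel=5 clay=6 flax=11 hemp=6 mica=18
After 23 (gather 8 flax): anchor=14 barrel=5 clay=6 flax=19 hemp=6 mica=18
After 24 (gather 1 mica): anchor=14 barrel=5 clay=6 flax=19 hemp=6 mica=19
After 25 (craft barrel): anchor=14 barrel=9 clay=6 flax=19 hemp=2 mica=16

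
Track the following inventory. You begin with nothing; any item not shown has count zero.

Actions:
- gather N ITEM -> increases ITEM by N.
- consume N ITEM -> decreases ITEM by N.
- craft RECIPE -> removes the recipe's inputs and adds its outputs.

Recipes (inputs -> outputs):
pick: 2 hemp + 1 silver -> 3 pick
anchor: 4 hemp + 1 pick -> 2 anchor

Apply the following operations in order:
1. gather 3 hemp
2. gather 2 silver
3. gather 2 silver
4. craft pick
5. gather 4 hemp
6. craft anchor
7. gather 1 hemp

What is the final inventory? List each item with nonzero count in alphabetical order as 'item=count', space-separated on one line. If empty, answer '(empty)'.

After 1 (gather 3 hemp): hemp=3
After 2 (gather 2 silver): hemp=3 silver=2
After 3 (gather 2 silver): hemp=3 silver=4
After 4 (craft pick): hemp=1 pick=3 silver=3
After 5 (gather 4 hemp): hemp=5 pick=3 silver=3
After 6 (craft anchor): anchor=2 hemp=1 pick=2 silver=3
After 7 (gather 1 hemp): anchor=2 hemp=2 pick=2 silver=3

Answer: anchor=2 hemp=2 pick=2 silver=3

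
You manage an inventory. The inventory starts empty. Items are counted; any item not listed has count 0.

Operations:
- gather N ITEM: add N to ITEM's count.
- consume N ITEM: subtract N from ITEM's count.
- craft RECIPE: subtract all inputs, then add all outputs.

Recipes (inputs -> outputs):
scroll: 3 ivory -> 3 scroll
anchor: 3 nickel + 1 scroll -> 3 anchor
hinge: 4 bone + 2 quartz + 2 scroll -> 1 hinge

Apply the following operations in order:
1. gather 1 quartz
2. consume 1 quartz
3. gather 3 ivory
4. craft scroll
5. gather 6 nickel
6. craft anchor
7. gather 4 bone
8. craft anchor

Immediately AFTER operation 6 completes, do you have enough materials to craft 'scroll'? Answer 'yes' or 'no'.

After 1 (gather 1 quartz): quartz=1
After 2 (consume 1 quartz): (empty)
After 3 (gather 3 ivory): ivory=3
After 4 (craft scroll): scroll=3
After 5 (gather 6 nickel): nickel=6 scroll=3
After 6 (craft anchor): anchor=3 nickel=3 scroll=2

Answer: no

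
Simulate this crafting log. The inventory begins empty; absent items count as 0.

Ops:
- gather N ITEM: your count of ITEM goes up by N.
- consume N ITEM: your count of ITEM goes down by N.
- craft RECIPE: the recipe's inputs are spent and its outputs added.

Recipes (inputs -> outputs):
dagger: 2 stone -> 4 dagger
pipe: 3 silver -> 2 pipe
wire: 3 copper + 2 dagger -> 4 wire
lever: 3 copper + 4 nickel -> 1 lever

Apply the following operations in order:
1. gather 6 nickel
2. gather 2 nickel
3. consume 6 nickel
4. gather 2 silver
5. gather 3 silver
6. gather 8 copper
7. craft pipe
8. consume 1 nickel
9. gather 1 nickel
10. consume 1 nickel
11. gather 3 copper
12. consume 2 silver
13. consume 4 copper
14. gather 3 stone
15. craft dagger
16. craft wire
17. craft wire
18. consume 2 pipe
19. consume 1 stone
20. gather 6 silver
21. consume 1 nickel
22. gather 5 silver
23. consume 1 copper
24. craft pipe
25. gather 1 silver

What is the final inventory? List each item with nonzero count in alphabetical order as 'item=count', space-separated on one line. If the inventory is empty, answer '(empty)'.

Answer: pipe=2 silver=9 wire=8

Derivation:
After 1 (gather 6 nickel): nickel=6
After 2 (gather 2 nickel): nickel=8
After 3 (consume 6 nickel): nickel=2
After 4 (gather 2 silver): nickel=2 silver=2
After 5 (gather 3 silver): nickel=2 silver=5
After 6 (gather 8 copper): copper=8 nickel=2 silver=5
After 7 (craft pipe): copper=8 nickel=2 pipe=2 silver=2
After 8 (consume 1 nickel): copper=8 nickel=1 pipe=2 silver=2
After 9 (gather 1 nickel): copper=8 nickel=2 pipe=2 silver=2
After 10 (consume 1 nickel): copper=8 nickel=1 pipe=2 silver=2
After 11 (gather 3 copper): copper=11 nickel=1 pipe=2 silver=2
After 12 (consume 2 silver): copper=11 nickel=1 pipe=2
After 13 (consume 4 copper): copper=7 nickel=1 pipe=2
After 14 (gather 3 stone): copper=7 nickel=1 pipe=2 stone=3
After 15 (craft dagger): copper=7 dagger=4 nickel=1 pipe=2 stone=1
After 16 (craft wire): copper=4 dagger=2 nickel=1 pipe=2 stone=1 wire=4
After 17 (craft wire): copper=1 nickel=1 pipe=2 stone=1 wire=8
After 18 (consume 2 pipe): copper=1 nickel=1 stone=1 wire=8
After 19 (consume 1 stone): copper=1 nickel=1 wire=8
After 20 (gather 6 silver): copper=1 nickel=1 silver=6 wire=8
After 21 (consume 1 nickel): copper=1 silver=6 wire=8
After 22 (gather 5 silver): copper=1 silver=11 wire=8
After 23 (consume 1 copper): silver=11 wire=8
After 24 (craft pipe): pipe=2 silver=8 wire=8
After 25 (gather 1 silver): pipe=2 silver=9 wire=8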